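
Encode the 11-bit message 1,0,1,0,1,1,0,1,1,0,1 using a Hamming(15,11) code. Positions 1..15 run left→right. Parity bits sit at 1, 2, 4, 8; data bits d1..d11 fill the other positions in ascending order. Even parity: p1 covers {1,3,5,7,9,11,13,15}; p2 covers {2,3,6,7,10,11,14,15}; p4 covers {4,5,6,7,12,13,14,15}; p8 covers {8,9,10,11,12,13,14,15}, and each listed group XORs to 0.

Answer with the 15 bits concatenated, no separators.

001001011101101

Place data at non-parity positions: p1 p2 1 p4 0 1 0 p8 1 1 0 1 1 0 1
p1 (pos 1,3,5,7,9,11,13,15): XOR of data positions = 1⊕0⊕0⊕1⊕0⊕1⊕1 = 0
p2 (pos 2,3,6,7,10,11,14,15): XOR of data positions = 1⊕1⊕0⊕1⊕0⊕0⊕1 = 0
p4 (pos 4,5,6,7,12,13,14,15): XOR of data positions = 0⊕1⊕0⊕1⊕1⊕0⊕1 = 0
p8 (pos 8,9,10,11,12,13,14,15): XOR of data positions = 1⊕1⊕0⊕1⊕1⊕0⊕1 = 1
Codeword: 001001011101101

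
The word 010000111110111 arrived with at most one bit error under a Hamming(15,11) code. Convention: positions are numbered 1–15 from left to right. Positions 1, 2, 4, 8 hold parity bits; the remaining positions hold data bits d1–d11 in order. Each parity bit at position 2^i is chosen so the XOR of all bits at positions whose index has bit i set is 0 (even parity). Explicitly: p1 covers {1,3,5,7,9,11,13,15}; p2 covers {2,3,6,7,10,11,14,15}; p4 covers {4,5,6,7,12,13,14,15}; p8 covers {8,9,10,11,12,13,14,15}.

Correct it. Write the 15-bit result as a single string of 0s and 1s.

s1 (pos 1,3,5,7,9,11,13,15): 0⊕0⊕0⊕1⊕1⊕1⊕1⊕1 = 1
s2 (pos 2,3,6,7,10,11,14,15): 1⊕0⊕0⊕1⊕1⊕1⊕1⊕1 = 0
s4 (pos 4,5,6,7,12,13,14,15): 0⊕0⊕0⊕1⊕0⊕1⊕1⊕1 = 0
s8 (pos 8,9,10,11,12,13,14,15): 1⊕1⊕1⊕1⊕0⊕1⊕1⊕1 = 1
Syndrome s8…s1 = 1001 → error at position 9.
Flip position 9: 010000111110111 → 010000110110111

010000110110111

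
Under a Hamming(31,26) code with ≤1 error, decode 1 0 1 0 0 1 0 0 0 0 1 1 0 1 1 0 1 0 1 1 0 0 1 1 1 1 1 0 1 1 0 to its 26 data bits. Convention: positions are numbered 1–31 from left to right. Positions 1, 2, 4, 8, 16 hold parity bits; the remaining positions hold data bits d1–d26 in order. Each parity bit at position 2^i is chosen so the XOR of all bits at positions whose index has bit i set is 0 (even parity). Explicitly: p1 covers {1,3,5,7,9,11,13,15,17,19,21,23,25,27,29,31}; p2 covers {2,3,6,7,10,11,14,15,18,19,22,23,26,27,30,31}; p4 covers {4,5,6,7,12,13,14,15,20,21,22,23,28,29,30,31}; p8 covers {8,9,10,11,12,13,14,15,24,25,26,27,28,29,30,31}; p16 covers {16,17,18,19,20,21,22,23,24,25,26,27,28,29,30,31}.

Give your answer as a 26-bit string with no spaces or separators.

s1 (pos 1,3,5,7,9,11,13,15,17,19,21,23,25,27,29,31): 1⊕1⊕0⊕0⊕0⊕1⊕0⊕1⊕1⊕1⊕0⊕1⊕1⊕1⊕1⊕0 = 0
s2 (pos 2,3,6,7,10,11,14,15,18,19,22,23,26,27,30,31): 0⊕1⊕1⊕0⊕0⊕1⊕1⊕1⊕0⊕1⊕0⊕1⊕1⊕1⊕1⊕0 = 0
s4 (pos 4,5,6,7,12,13,14,15,20,21,22,23,28,29,30,31): 0⊕0⊕1⊕0⊕1⊕0⊕1⊕1⊕1⊕0⊕0⊕1⊕0⊕1⊕1⊕0 = 0
s8 (pos 8,9,10,11,12,13,14,15,24,25,26,27,28,29,30,31): 0⊕0⊕0⊕1⊕1⊕0⊕1⊕1⊕1⊕1⊕1⊕1⊕0⊕1⊕1⊕0 = 0
s16 (pos 16,17,18,19,20,21,22,23,24,25,26,27,28,29,30,31): 0⊕1⊕0⊕1⊕1⊕0⊕0⊕1⊕1⊕1⊕1⊕1⊕0⊕1⊕1⊕0 = 0
Syndrome s16…s1 = 00000 → no error.
Read data bits from positions 3,5,6,7,9,10,11,12,13,14,15,17,18,19,20,21,22,23,24,25,26,27,28,29,30,31: 10100011011101100111110110

10100011011101100111110110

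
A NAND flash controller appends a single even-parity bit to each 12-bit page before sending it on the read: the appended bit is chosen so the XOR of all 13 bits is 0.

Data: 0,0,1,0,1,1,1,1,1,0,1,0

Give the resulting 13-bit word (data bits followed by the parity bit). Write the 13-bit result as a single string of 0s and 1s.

XOR of the 12 data bits: 0⊕0⊕1⊕0⊕1⊕1⊕1⊕1⊕1⊕0⊕1⊕0 = 1
Parity bit = 1 (so all 13 bits XOR to 0).

0010111110101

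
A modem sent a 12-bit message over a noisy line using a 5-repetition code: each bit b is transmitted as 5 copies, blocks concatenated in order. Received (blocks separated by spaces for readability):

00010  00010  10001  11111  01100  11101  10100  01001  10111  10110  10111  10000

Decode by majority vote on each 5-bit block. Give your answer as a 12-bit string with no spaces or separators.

000101001110

Block 1 (00010): 1 one → 0
Block 2 (00010): 1 one → 0
Block 3 (10001): 2 ones → 0
Block 4 (11111): 5 ones → 1
Block 5 (01100): 2 ones → 0
Block 6 (11101): 4 ones → 1
Block 7 (10100): 2 ones → 0
Block 8 (01001): 2 ones → 0
Block 9 (10111): 4 ones → 1
Block 10 (10110): 3 ones → 1
Block 11 (10111): 4 ones → 1
Block 12 (10000): 1 one → 0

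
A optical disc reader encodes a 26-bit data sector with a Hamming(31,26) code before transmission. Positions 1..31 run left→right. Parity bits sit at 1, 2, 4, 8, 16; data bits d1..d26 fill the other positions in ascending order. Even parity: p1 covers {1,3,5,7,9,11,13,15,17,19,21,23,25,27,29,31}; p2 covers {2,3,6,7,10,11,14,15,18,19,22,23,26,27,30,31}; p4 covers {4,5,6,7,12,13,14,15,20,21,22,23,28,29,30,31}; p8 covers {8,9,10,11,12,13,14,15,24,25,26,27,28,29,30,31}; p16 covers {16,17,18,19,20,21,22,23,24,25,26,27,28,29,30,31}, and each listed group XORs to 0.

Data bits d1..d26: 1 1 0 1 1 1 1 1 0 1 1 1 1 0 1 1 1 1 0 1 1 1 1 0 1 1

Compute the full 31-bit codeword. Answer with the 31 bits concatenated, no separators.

0110101011110110110111101111011

Place data at non-parity positions: p1 p2 1 p4 1 0 1 p8 1 1 1 1 0 1 1 p16 1 1 0 1 1 1 1 0 1 1 1 1 0 1 1
p1 (pos 1,3,5,7,9,11,13,15,17,19,21,23,25,27,29,31): XOR of data positions = 1⊕1⊕1⊕1⊕1⊕0⊕1⊕1⊕0⊕1⊕1⊕1⊕1⊕0⊕1 = 0
p2 (pos 2,3,6,7,10,11,14,15,18,19,22,23,26,27,30,31): XOR of data positions = 1⊕0⊕1⊕1⊕1⊕1⊕1⊕1⊕0⊕1⊕1⊕1⊕1⊕1⊕1 = 1
p4 (pos 4,5,6,7,12,13,14,15,20,21,22,23,28,29,30,31): XOR of data positions = 1⊕0⊕1⊕1⊕0⊕1⊕1⊕1⊕1⊕1⊕1⊕1⊕0⊕1⊕1 = 0
p8 (pos 8,9,10,11,12,13,14,15,24,25,26,27,28,29,30,31): XOR of data positions = 1⊕1⊕1⊕1⊕0⊕1⊕1⊕0⊕1⊕1⊕1⊕1⊕0⊕1⊕1 = 0
p16 (pos 16,17,18,19,20,21,22,23,24,25,26,27,28,29,30,31): XOR of data positions = 1⊕1⊕0⊕1⊕1⊕1⊕1⊕0⊕1⊕1⊕1⊕1⊕0⊕1⊕1 = 0
Codeword: 0110101011110110110111101111011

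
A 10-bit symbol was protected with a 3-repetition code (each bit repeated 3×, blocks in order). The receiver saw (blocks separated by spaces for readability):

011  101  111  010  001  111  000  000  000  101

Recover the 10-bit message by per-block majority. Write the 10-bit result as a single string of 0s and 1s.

1110010001

Block 1 (011): 2 ones → 1
Block 2 (101): 2 ones → 1
Block 3 (111): 3 ones → 1
Block 4 (010): 1 one → 0
Block 5 (001): 1 one → 0
Block 6 (111): 3 ones → 1
Block 7 (000): 0 ones → 0
Block 8 (000): 0 ones → 0
Block 9 (000): 0 ones → 0
Block 10 (101): 2 ones → 1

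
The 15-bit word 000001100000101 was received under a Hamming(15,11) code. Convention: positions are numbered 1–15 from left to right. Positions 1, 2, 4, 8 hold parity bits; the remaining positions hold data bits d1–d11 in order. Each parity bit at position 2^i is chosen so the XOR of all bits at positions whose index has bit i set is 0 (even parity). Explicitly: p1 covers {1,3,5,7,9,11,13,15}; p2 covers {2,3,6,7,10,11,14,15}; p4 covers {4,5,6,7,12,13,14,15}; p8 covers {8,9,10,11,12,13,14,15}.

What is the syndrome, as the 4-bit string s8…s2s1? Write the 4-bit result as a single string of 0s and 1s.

s1 (pos 1,3,5,7,9,11,13,15): 0⊕0⊕0⊕1⊕0⊕0⊕1⊕1 = 1
s2 (pos 2,3,6,7,10,11,14,15): 0⊕0⊕1⊕1⊕0⊕0⊕0⊕1 = 1
s4 (pos 4,5,6,7,12,13,14,15): 0⊕0⊕1⊕1⊕0⊕1⊕0⊕1 = 0
s8 (pos 8,9,10,11,12,13,14,15): 0⊕0⊕0⊕0⊕0⊕1⊕0⊕1 = 0
Syndrome s8…s1 = 0011 → error at position 3.

0011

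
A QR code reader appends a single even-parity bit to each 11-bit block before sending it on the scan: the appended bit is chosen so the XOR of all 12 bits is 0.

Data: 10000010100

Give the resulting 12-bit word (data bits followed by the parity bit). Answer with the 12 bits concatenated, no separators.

XOR of the 11 data bits: 1⊕0⊕0⊕0⊕0⊕0⊕1⊕0⊕1⊕0⊕0 = 1
Parity bit = 1 (so all 12 bits XOR to 0).

100000101001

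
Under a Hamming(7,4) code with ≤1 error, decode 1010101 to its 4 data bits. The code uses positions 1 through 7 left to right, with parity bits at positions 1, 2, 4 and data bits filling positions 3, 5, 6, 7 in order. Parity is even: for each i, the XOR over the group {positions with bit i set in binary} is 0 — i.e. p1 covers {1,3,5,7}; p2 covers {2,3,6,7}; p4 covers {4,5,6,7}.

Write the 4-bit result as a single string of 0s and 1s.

s1 (pos 1,3,5,7): 1⊕1⊕1⊕1 = 0
s2 (pos 2,3,6,7): 0⊕1⊕0⊕1 = 0
s4 (pos 4,5,6,7): 0⊕1⊕0⊕1 = 0
Syndrome s4…s1 = 000 → no error.
Read data bits from positions 3,5,6,7: 1101

1101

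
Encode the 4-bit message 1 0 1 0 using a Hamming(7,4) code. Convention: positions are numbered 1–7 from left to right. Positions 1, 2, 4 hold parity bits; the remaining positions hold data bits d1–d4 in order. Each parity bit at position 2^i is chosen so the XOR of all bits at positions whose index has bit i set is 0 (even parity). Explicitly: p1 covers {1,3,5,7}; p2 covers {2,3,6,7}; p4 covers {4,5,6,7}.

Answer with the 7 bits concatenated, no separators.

1011010

Place data at non-parity positions: p1 p2 1 p4 0 1 0
p1 (pos 1,3,5,7): XOR of data positions = 1⊕0⊕0 = 1
p2 (pos 2,3,6,7): XOR of data positions = 1⊕1⊕0 = 0
p4 (pos 4,5,6,7): XOR of data positions = 0⊕1⊕0 = 1
Codeword: 1011010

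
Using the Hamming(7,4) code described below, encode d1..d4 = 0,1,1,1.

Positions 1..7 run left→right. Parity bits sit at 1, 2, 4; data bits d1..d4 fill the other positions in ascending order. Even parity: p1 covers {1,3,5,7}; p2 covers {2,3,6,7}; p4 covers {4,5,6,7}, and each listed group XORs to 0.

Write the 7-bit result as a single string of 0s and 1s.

Place data at non-parity positions: p1 p2 0 p4 1 1 1
p1 (pos 1,3,5,7): XOR of data positions = 0⊕1⊕1 = 0
p2 (pos 2,3,6,7): XOR of data positions = 0⊕1⊕1 = 0
p4 (pos 4,5,6,7): XOR of data positions = 1⊕1⊕1 = 1
Codeword: 0001111

0001111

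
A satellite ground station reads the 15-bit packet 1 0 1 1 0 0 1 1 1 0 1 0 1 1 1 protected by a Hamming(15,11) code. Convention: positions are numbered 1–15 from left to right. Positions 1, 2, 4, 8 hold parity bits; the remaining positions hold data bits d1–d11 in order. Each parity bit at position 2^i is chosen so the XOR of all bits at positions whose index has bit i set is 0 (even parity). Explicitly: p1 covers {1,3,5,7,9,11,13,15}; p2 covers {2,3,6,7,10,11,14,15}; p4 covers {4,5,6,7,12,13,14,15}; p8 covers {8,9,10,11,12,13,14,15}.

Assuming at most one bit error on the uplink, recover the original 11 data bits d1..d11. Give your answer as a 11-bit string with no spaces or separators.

10001010111

s1 (pos 1,3,5,7,9,11,13,15): 1⊕1⊕0⊕1⊕1⊕1⊕1⊕1 = 1
s2 (pos 2,3,6,7,10,11,14,15): 0⊕1⊕0⊕1⊕0⊕1⊕1⊕1 = 1
s4 (pos 4,5,6,7,12,13,14,15): 1⊕0⊕0⊕1⊕0⊕1⊕1⊕1 = 1
s8 (pos 8,9,10,11,12,13,14,15): 1⊕1⊕0⊕1⊕0⊕1⊕1⊕1 = 0
Syndrome s8…s1 = 0111 → error at position 7.
Flip position 7: 101100111010111 → 101100011010111
Read data bits from positions 3,5,6,7,9,10,11,12,13,14,15: 10001010111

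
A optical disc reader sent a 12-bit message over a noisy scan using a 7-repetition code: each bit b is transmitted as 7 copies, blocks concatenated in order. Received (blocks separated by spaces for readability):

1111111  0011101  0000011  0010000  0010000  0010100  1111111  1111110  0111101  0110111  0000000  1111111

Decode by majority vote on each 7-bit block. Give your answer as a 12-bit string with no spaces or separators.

Block 1 (1111111): 7 ones → 1
Block 2 (0011101): 4 ones → 1
Block 3 (0000011): 2 ones → 0
Block 4 (0010000): 1 one → 0
Block 5 (0010000): 1 one → 0
Block 6 (0010100): 2 ones → 0
Block 7 (1111111): 7 ones → 1
Block 8 (1111110): 6 ones → 1
Block 9 (0111101): 5 ones → 1
Block 10 (0110111): 5 ones → 1
Block 11 (0000000): 0 ones → 0
Block 12 (1111111): 7 ones → 1

110000111101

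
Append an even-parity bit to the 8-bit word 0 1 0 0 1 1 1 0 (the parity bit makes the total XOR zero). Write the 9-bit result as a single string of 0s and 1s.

010011100

XOR of the 8 data bits: 0⊕1⊕0⊕0⊕1⊕1⊕1⊕0 = 0
Parity bit = 0 (so all 9 bits XOR to 0).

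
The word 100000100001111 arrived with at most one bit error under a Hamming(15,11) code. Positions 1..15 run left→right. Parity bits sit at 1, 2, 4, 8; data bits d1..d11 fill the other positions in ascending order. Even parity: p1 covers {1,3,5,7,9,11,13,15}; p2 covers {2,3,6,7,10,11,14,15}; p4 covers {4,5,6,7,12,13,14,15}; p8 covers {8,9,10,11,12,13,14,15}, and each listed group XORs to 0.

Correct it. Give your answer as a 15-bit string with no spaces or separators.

100001100001111

s1 (pos 1,3,5,7,9,11,13,15): 1⊕0⊕0⊕1⊕0⊕0⊕1⊕1 = 0
s2 (pos 2,3,6,7,10,11,14,15): 0⊕0⊕0⊕1⊕0⊕0⊕1⊕1 = 1
s4 (pos 4,5,6,7,12,13,14,15): 0⊕0⊕0⊕1⊕1⊕1⊕1⊕1 = 1
s8 (pos 8,9,10,11,12,13,14,15): 0⊕0⊕0⊕0⊕1⊕1⊕1⊕1 = 0
Syndrome s8…s1 = 0110 → error at position 6.
Flip position 6: 100000100001111 → 100001100001111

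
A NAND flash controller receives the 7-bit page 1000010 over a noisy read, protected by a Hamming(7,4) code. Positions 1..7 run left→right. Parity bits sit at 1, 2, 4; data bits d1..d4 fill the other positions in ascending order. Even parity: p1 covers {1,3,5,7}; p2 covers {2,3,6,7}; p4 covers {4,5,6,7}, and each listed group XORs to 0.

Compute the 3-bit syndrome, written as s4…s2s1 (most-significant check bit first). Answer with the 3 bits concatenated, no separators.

s1 (pos 1,3,5,7): 1⊕0⊕0⊕0 = 1
s2 (pos 2,3,6,7): 0⊕0⊕1⊕0 = 1
s4 (pos 4,5,6,7): 0⊕0⊕1⊕0 = 1
Syndrome s4…s1 = 111 → error at position 7.

111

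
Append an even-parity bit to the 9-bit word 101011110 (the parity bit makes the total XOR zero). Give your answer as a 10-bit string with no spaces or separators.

XOR of the 9 data bits: 1⊕0⊕1⊕0⊕1⊕1⊕1⊕1⊕0 = 0
Parity bit = 0 (so all 10 bits XOR to 0).

1010111100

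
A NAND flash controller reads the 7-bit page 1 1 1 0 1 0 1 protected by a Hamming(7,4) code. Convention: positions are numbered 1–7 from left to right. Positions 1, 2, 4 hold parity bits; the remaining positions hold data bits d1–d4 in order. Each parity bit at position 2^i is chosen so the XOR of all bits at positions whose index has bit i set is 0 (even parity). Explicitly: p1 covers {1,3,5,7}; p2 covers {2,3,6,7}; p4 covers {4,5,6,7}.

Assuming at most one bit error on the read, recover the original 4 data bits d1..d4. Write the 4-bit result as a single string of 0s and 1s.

1101

s1 (pos 1,3,5,7): 1⊕1⊕1⊕1 = 0
s2 (pos 2,3,6,7): 1⊕1⊕0⊕1 = 1
s4 (pos 4,5,6,7): 0⊕1⊕0⊕1 = 0
Syndrome s4…s1 = 010 → error at position 2.
Flip position 2: 1110101 → 1010101
Read data bits from positions 3,5,6,7: 1101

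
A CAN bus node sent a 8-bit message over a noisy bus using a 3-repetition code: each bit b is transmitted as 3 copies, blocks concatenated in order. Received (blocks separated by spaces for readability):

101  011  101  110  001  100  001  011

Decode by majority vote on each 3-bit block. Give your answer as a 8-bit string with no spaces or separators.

11110001

Block 1 (101): 2 ones → 1
Block 2 (011): 2 ones → 1
Block 3 (101): 2 ones → 1
Block 4 (110): 2 ones → 1
Block 5 (001): 1 one → 0
Block 6 (100): 1 one → 0
Block 7 (001): 1 one → 0
Block 8 (011): 2 ones → 1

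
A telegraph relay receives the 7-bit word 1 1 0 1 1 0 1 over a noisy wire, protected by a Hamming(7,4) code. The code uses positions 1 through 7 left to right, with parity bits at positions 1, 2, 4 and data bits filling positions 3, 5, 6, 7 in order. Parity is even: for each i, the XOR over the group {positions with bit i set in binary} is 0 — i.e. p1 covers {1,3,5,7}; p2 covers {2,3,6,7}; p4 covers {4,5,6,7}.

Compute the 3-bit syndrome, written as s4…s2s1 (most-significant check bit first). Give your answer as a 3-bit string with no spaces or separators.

101

s1 (pos 1,3,5,7): 1⊕0⊕1⊕1 = 1
s2 (pos 2,3,6,7): 1⊕0⊕0⊕1 = 0
s4 (pos 4,5,6,7): 1⊕1⊕0⊕1 = 1
Syndrome s4…s1 = 101 → error at position 5.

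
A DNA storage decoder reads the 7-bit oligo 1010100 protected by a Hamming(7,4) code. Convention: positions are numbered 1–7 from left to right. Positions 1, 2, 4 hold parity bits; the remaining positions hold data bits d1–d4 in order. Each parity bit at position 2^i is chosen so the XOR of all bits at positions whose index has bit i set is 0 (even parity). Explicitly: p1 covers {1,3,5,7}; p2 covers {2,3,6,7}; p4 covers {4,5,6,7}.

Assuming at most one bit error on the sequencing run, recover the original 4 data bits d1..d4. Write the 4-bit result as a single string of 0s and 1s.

1101

s1 (pos 1,3,5,7): 1⊕1⊕1⊕0 = 1
s2 (pos 2,3,6,7): 0⊕1⊕0⊕0 = 1
s4 (pos 4,5,6,7): 0⊕1⊕0⊕0 = 1
Syndrome s4…s1 = 111 → error at position 7.
Flip position 7: 1010100 → 1010101
Read data bits from positions 3,5,6,7: 1101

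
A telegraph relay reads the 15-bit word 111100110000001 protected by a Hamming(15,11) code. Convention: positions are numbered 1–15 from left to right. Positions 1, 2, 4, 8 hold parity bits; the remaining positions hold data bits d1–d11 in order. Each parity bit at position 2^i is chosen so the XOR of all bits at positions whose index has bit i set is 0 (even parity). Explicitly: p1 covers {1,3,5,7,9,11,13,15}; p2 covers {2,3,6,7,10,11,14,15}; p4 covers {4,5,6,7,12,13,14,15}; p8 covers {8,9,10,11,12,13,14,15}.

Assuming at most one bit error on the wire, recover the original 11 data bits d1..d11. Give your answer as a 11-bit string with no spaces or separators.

10010000001

s1 (pos 1,3,5,7,9,11,13,15): 1⊕1⊕0⊕1⊕0⊕0⊕0⊕1 = 0
s2 (pos 2,3,6,7,10,11,14,15): 1⊕1⊕0⊕1⊕0⊕0⊕0⊕1 = 0
s4 (pos 4,5,6,7,12,13,14,15): 1⊕0⊕0⊕1⊕0⊕0⊕0⊕1 = 1
s8 (pos 8,9,10,11,12,13,14,15): 1⊕0⊕0⊕0⊕0⊕0⊕0⊕1 = 0
Syndrome s8…s1 = 0100 → error at position 4.
Flip position 4: 111100110000001 → 111000110000001
Read data bits from positions 3,5,6,7,9,10,11,12,13,14,15: 10010000001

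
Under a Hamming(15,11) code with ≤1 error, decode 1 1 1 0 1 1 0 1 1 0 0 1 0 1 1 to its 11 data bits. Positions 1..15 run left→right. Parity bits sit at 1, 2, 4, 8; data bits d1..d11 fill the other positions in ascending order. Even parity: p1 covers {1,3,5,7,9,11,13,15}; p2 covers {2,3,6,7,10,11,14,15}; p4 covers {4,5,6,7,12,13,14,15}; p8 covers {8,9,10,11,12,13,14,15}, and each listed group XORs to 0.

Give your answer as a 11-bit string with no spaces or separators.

s1 (pos 1,3,5,7,9,11,13,15): 1⊕1⊕1⊕0⊕1⊕0⊕0⊕1 = 1
s2 (pos 2,3,6,7,10,11,14,15): 1⊕1⊕1⊕0⊕0⊕0⊕1⊕1 = 1
s4 (pos 4,5,6,7,12,13,14,15): 0⊕1⊕1⊕0⊕1⊕0⊕1⊕1 = 1
s8 (pos 8,9,10,11,12,13,14,15): 1⊕1⊕0⊕0⊕1⊕0⊕1⊕1 = 1
Syndrome s8…s1 = 1111 → error at position 15.
Flip position 15: 111011011001011 → 111011011001010
Read data bits from positions 3,5,6,7,9,10,11,12,13,14,15: 11101001010

11101001010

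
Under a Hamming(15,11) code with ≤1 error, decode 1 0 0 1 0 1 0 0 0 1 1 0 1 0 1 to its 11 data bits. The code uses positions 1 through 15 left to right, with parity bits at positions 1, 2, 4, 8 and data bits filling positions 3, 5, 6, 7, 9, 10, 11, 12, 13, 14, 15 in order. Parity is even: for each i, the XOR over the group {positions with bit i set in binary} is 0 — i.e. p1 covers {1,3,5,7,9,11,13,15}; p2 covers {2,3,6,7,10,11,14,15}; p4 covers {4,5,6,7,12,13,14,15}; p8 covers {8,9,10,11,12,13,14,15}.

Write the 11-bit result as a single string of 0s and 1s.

s1 (pos 1,3,5,7,9,11,13,15): 1⊕0⊕0⊕0⊕0⊕1⊕1⊕1 = 0
s2 (pos 2,3,6,7,10,11,14,15): 0⊕0⊕1⊕0⊕1⊕1⊕0⊕1 = 0
s4 (pos 4,5,6,7,12,13,14,15): 1⊕0⊕1⊕0⊕0⊕1⊕0⊕1 = 0
s8 (pos 8,9,10,11,12,13,14,15): 0⊕0⊕1⊕1⊕0⊕1⊕0⊕1 = 0
Syndrome s8…s1 = 0000 → no error.
Read data bits from positions 3,5,6,7,9,10,11,12,13,14,15: 00100110101

00100110101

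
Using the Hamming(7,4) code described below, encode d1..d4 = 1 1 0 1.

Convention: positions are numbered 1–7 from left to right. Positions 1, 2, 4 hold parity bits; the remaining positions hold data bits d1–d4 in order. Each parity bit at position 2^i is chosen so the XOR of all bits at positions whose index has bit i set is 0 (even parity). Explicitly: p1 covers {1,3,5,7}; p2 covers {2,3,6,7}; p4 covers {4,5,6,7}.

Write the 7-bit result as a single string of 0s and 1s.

1010101

Place data at non-parity positions: p1 p2 1 p4 1 0 1
p1 (pos 1,3,5,7): XOR of data positions = 1⊕1⊕1 = 1
p2 (pos 2,3,6,7): XOR of data positions = 1⊕0⊕1 = 0
p4 (pos 4,5,6,7): XOR of data positions = 1⊕0⊕1 = 0
Codeword: 1010101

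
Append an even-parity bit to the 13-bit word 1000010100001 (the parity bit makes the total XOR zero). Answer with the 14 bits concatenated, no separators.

XOR of the 13 data bits: 1⊕0⊕0⊕0⊕0⊕1⊕0⊕1⊕0⊕0⊕0⊕0⊕1 = 0
Parity bit = 0 (so all 14 bits XOR to 0).

10000101000010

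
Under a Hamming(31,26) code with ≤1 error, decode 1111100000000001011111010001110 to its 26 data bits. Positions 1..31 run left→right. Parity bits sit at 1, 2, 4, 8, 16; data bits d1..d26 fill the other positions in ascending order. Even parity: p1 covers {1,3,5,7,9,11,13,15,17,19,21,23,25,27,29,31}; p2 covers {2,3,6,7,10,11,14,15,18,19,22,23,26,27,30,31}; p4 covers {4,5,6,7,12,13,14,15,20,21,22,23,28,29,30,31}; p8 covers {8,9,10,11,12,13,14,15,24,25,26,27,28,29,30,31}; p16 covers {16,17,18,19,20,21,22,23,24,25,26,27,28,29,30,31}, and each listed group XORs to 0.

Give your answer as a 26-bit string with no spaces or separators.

11000000000011111010001110

s1 (pos 1,3,5,7,9,11,13,15,17,19,21,23,25,27,29,31): 1⊕1⊕1⊕0⊕0⊕0⊕0⊕0⊕0⊕1⊕1⊕0⊕0⊕0⊕1⊕0 = 0
s2 (pos 2,3,6,7,10,11,14,15,18,19,22,23,26,27,30,31): 1⊕1⊕0⊕0⊕0⊕0⊕0⊕0⊕1⊕1⊕1⊕0⊕0⊕0⊕1⊕0 = 0
s4 (pos 4,5,6,7,12,13,14,15,20,21,22,23,28,29,30,31): 1⊕1⊕0⊕0⊕0⊕0⊕0⊕0⊕1⊕1⊕1⊕0⊕1⊕1⊕1⊕0 = 0
s8 (pos 8,9,10,11,12,13,14,15,24,25,26,27,28,29,30,31): 0⊕0⊕0⊕0⊕0⊕0⊕0⊕0⊕1⊕0⊕0⊕0⊕1⊕1⊕1⊕0 = 0
s16 (pos 16,17,18,19,20,21,22,23,24,25,26,27,28,29,30,31): 1⊕0⊕1⊕1⊕1⊕1⊕1⊕0⊕1⊕0⊕0⊕0⊕1⊕1⊕1⊕0 = 0
Syndrome s16…s1 = 00000 → no error.
Read data bits from positions 3,5,6,7,9,10,11,12,13,14,15,17,18,19,20,21,22,23,24,25,26,27,28,29,30,31: 11000000000011111010001110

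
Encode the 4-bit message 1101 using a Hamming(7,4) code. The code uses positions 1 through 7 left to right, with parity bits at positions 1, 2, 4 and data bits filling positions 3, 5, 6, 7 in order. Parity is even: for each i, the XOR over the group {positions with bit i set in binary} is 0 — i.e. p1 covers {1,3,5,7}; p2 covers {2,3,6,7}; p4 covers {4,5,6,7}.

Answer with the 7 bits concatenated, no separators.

1010101

Place data at non-parity positions: p1 p2 1 p4 1 0 1
p1 (pos 1,3,5,7): XOR of data positions = 1⊕1⊕1 = 1
p2 (pos 2,3,6,7): XOR of data positions = 1⊕0⊕1 = 0
p4 (pos 4,5,6,7): XOR of data positions = 1⊕0⊕1 = 0
Codeword: 1010101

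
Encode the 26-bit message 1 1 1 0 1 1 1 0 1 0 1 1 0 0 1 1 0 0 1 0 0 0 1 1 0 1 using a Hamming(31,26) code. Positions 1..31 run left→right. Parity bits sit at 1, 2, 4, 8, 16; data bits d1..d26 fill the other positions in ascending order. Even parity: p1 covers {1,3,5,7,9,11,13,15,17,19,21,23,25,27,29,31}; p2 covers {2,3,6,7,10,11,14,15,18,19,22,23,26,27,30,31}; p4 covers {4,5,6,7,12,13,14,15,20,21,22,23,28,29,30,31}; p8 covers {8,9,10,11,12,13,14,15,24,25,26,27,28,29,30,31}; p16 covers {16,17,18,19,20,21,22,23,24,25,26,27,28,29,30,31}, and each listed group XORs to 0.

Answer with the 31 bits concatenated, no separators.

0011110111101011100110010001101

Place data at non-parity positions: p1 p2 1 p4 1 1 0 p8 1 1 1 0 1 0 1 p16 1 0 0 1 1 0 0 1 0 0 0 1 1 0 1
p1 (pos 1,3,5,7,9,11,13,15,17,19,21,23,25,27,29,31): XOR of data positions = 1⊕1⊕0⊕1⊕1⊕1⊕1⊕1⊕0⊕1⊕0⊕0⊕0⊕1⊕1 = 0
p2 (pos 2,3,6,7,10,11,14,15,18,19,22,23,26,27,30,31): XOR of data positions = 1⊕1⊕0⊕1⊕1⊕0⊕1⊕0⊕0⊕0⊕0⊕0⊕0⊕0⊕1 = 0
p4 (pos 4,5,6,7,12,13,14,15,20,21,22,23,28,29,30,31): XOR of data positions = 1⊕1⊕0⊕0⊕1⊕0⊕1⊕1⊕1⊕0⊕0⊕1⊕1⊕0⊕1 = 1
p8 (pos 8,9,10,11,12,13,14,15,24,25,26,27,28,29,30,31): XOR of data positions = 1⊕1⊕1⊕0⊕1⊕0⊕1⊕1⊕0⊕0⊕0⊕1⊕1⊕0⊕1 = 1
p16 (pos 16,17,18,19,20,21,22,23,24,25,26,27,28,29,30,31): XOR of data positions = 1⊕0⊕0⊕1⊕1⊕0⊕0⊕1⊕0⊕0⊕0⊕1⊕1⊕0⊕1 = 1
Codeword: 0011110111101011100110010001101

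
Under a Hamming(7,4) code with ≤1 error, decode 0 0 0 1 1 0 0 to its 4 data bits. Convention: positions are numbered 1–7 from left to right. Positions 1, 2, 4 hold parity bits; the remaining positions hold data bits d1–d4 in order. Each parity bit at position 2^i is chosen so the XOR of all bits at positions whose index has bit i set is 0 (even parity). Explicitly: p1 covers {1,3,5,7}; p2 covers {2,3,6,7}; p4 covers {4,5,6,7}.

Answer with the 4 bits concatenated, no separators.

0100

s1 (pos 1,3,5,7): 0⊕0⊕1⊕0 = 1
s2 (pos 2,3,6,7): 0⊕0⊕0⊕0 = 0
s4 (pos 4,5,6,7): 1⊕1⊕0⊕0 = 0
Syndrome s4…s1 = 001 → error at position 1.
Flip position 1: 0001100 → 1001100
Read data bits from positions 3,5,6,7: 0100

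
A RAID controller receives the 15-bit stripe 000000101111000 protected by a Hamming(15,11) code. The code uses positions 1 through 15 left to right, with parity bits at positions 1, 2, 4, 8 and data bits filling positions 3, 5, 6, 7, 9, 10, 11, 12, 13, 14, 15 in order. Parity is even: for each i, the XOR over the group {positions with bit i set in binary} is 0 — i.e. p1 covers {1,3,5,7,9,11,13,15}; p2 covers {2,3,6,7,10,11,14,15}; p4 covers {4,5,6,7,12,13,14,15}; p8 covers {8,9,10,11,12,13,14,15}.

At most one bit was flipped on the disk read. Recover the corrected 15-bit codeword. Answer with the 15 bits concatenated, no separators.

001000101111000

s1 (pos 1,3,5,7,9,11,13,15): 0⊕0⊕0⊕1⊕1⊕1⊕0⊕0 = 1
s2 (pos 2,3,6,7,10,11,14,15): 0⊕0⊕0⊕1⊕1⊕1⊕0⊕0 = 1
s4 (pos 4,5,6,7,12,13,14,15): 0⊕0⊕0⊕1⊕1⊕0⊕0⊕0 = 0
s8 (pos 8,9,10,11,12,13,14,15): 0⊕1⊕1⊕1⊕1⊕0⊕0⊕0 = 0
Syndrome s8…s1 = 0011 → error at position 3.
Flip position 3: 000000101111000 → 001000101111000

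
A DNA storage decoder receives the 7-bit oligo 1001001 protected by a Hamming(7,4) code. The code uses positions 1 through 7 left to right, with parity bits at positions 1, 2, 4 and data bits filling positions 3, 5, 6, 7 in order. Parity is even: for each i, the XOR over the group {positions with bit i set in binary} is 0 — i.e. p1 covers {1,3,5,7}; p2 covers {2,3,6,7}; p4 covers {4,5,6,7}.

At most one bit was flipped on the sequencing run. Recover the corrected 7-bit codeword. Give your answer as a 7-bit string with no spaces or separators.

s1 (pos 1,3,5,7): 1⊕0⊕0⊕1 = 0
s2 (pos 2,3,6,7): 0⊕0⊕0⊕1 = 1
s4 (pos 4,5,6,7): 1⊕0⊕0⊕1 = 0
Syndrome s4…s1 = 010 → error at position 2.
Flip position 2: 1001001 → 1101001

1101001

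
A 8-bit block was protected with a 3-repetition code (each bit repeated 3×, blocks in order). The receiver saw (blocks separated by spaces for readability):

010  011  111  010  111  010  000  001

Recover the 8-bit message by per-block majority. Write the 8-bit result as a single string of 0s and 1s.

01101000

Block 1 (010): 1 one → 0
Block 2 (011): 2 ones → 1
Block 3 (111): 3 ones → 1
Block 4 (010): 1 one → 0
Block 5 (111): 3 ones → 1
Block 6 (010): 1 one → 0
Block 7 (000): 0 ones → 0
Block 8 (001): 1 one → 0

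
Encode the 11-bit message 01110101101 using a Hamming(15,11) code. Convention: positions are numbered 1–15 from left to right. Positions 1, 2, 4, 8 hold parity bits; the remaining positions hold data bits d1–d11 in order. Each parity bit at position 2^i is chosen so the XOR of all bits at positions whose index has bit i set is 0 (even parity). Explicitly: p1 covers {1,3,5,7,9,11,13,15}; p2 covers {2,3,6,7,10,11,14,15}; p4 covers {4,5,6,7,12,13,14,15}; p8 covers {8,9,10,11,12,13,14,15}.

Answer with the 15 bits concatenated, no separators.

000011100101101

Place data at non-parity positions: p1 p2 0 p4 1 1 1 p8 0 1 0 1 1 0 1
p1 (pos 1,3,5,7,9,11,13,15): XOR of data positions = 0⊕1⊕1⊕0⊕0⊕1⊕1 = 0
p2 (pos 2,3,6,7,10,11,14,15): XOR of data positions = 0⊕1⊕1⊕1⊕0⊕0⊕1 = 0
p4 (pos 4,5,6,7,12,13,14,15): XOR of data positions = 1⊕1⊕1⊕1⊕1⊕0⊕1 = 0
p8 (pos 8,9,10,11,12,13,14,15): XOR of data positions = 0⊕1⊕0⊕1⊕1⊕0⊕1 = 0
Codeword: 000011100101101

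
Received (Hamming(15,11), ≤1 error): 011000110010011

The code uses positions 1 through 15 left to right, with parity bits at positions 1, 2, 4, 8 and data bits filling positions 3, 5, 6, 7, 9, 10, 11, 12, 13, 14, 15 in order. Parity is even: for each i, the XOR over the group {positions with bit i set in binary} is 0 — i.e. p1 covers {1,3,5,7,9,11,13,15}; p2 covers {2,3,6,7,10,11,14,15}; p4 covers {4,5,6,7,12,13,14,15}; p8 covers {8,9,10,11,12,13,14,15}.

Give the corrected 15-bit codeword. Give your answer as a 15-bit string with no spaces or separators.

s1 (pos 1,3,5,7,9,11,13,15): 0⊕1⊕0⊕1⊕0⊕1⊕0⊕1 = 0
s2 (pos 2,3,6,7,10,11,14,15): 1⊕1⊕0⊕1⊕0⊕1⊕1⊕1 = 0
s4 (pos 4,5,6,7,12,13,14,15): 0⊕0⊕0⊕1⊕0⊕0⊕1⊕1 = 1
s8 (pos 8,9,10,11,12,13,14,15): 1⊕0⊕0⊕1⊕0⊕0⊕1⊕1 = 0
Syndrome s8…s1 = 0100 → error at position 4.
Flip position 4: 011000110010011 → 011100110010011

011100110010011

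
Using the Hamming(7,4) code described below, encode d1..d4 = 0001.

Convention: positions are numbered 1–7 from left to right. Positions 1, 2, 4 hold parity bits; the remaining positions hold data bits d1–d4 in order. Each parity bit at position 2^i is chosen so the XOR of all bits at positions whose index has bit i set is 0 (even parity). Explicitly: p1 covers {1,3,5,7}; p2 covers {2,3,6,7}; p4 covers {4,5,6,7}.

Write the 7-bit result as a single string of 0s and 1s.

Place data at non-parity positions: p1 p2 0 p4 0 0 1
p1 (pos 1,3,5,7): XOR of data positions = 0⊕0⊕1 = 1
p2 (pos 2,3,6,7): XOR of data positions = 0⊕0⊕1 = 1
p4 (pos 4,5,6,7): XOR of data positions = 0⊕0⊕1 = 1
Codeword: 1101001

1101001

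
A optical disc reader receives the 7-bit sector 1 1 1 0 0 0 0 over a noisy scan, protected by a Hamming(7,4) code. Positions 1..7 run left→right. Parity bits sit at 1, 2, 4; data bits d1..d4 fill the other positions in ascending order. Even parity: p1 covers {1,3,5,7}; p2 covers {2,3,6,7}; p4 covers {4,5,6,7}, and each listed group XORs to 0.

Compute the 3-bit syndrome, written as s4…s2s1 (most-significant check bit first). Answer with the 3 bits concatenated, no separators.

s1 (pos 1,3,5,7): 1⊕1⊕0⊕0 = 0
s2 (pos 2,3,6,7): 1⊕1⊕0⊕0 = 0
s4 (pos 4,5,6,7): 0⊕0⊕0⊕0 = 0
Syndrome s4…s1 = 000 → no error.

000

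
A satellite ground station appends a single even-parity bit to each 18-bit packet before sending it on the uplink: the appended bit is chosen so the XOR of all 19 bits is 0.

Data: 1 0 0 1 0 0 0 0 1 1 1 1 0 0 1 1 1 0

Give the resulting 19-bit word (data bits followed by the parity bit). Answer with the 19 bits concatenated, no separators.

1001000011110011101

XOR of the 18 data bits: 1⊕0⊕0⊕1⊕0⊕0⊕0⊕0⊕1⊕1⊕1⊕1⊕0⊕0⊕1⊕1⊕1⊕0 = 1
Parity bit = 1 (so all 19 bits XOR to 0).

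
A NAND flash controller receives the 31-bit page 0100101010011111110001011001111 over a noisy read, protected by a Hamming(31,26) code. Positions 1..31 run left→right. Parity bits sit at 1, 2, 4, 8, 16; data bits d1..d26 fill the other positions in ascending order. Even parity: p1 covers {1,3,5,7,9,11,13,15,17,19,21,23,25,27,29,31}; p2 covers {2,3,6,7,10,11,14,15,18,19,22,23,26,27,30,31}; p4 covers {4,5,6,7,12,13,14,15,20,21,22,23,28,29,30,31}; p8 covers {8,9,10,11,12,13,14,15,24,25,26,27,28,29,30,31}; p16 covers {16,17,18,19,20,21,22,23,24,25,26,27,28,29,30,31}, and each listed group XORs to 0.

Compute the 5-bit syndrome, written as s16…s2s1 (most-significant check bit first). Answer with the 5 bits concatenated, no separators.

s1 (pos 1,3,5,7,9,11,13,15,17,19,21,23,25,27,29,31): 0⊕0⊕1⊕1⊕1⊕0⊕1⊕1⊕1⊕0⊕0⊕0⊕1⊕0⊕1⊕1 = 1
s2 (pos 2,3,6,7,10,11,14,15,18,19,22,23,26,27,30,31): 1⊕0⊕0⊕1⊕0⊕0⊕1⊕1⊕1⊕0⊕1⊕0⊕0⊕0⊕1⊕1 = 0
s4 (pos 4,5,6,7,12,13,14,15,20,21,22,23,28,29,30,31): 0⊕1⊕0⊕1⊕1⊕1⊕1⊕1⊕0⊕0⊕1⊕0⊕1⊕1⊕1⊕1 = 1
s8 (pos 8,9,10,11,12,13,14,15,24,25,26,27,28,29,30,31): 0⊕1⊕0⊕0⊕1⊕1⊕1⊕1⊕1⊕1⊕0⊕0⊕1⊕1⊕1⊕1 = 1
s16 (pos 16,17,18,19,20,21,22,23,24,25,26,27,28,29,30,31): 1⊕1⊕1⊕0⊕0⊕0⊕1⊕0⊕1⊕1⊕0⊕0⊕1⊕1⊕1⊕1 = 0
Syndrome s16…s1 = 01101 → error at position 13.

01101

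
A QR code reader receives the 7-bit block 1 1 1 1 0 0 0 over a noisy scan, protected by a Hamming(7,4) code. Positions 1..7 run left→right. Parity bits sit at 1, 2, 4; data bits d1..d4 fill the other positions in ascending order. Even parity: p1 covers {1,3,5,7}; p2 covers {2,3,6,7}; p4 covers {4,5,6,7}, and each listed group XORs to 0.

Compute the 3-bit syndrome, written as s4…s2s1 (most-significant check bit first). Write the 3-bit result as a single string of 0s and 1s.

s1 (pos 1,3,5,7): 1⊕1⊕0⊕0 = 0
s2 (pos 2,3,6,7): 1⊕1⊕0⊕0 = 0
s4 (pos 4,5,6,7): 1⊕0⊕0⊕0 = 1
Syndrome s4…s1 = 100 → error at position 4.

100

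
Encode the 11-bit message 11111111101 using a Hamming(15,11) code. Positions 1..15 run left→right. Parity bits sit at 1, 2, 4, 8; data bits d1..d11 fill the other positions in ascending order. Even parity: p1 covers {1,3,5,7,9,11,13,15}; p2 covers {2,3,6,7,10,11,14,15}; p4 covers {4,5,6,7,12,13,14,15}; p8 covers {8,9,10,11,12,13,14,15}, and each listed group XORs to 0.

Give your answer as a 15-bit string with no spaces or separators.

Place data at non-parity positions: p1 p2 1 p4 1 1 1 p8 1 1 1 1 1 0 1
p1 (pos 1,3,5,7,9,11,13,15): XOR of data positions = 1⊕1⊕1⊕1⊕1⊕1⊕1 = 1
p2 (pos 2,3,6,7,10,11,14,15): XOR of data positions = 1⊕1⊕1⊕1⊕1⊕0⊕1 = 0
p4 (pos 4,5,6,7,12,13,14,15): XOR of data positions = 1⊕1⊕1⊕1⊕1⊕0⊕1 = 0
p8 (pos 8,9,10,11,12,13,14,15): XOR of data positions = 1⊕1⊕1⊕1⊕1⊕0⊕1 = 0
Codeword: 101011101111101

101011101111101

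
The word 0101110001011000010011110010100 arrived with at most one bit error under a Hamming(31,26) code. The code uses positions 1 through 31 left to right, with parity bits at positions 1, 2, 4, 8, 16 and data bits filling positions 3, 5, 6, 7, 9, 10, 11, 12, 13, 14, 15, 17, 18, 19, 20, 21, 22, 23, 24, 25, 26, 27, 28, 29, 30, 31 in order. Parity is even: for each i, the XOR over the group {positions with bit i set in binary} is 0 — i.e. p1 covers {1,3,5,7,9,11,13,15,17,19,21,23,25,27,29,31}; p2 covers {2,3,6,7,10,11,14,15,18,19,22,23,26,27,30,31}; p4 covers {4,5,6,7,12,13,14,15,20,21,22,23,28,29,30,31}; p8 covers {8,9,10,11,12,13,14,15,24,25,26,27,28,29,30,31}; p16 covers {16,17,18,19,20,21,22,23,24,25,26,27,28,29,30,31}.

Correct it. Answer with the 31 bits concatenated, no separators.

s1 (pos 1,3,5,7,9,11,13,15,17,19,21,23,25,27,29,31): 0⊕0⊕1⊕0⊕0⊕0⊕1⊕0⊕0⊕0⊕1⊕1⊕0⊕1⊕1⊕0 = 0
s2 (pos 2,3,6,7,10,11,14,15,18,19,22,23,26,27,30,31): 1⊕0⊕1⊕0⊕1⊕0⊕0⊕0⊕1⊕0⊕1⊕1⊕0⊕1⊕0⊕0 = 1
s4 (pos 4,5,6,7,12,13,14,15,20,21,22,23,28,29,30,31): 1⊕1⊕1⊕0⊕1⊕1⊕0⊕0⊕0⊕1⊕1⊕1⊕0⊕1⊕0⊕0 = 1
s8 (pos 8,9,10,11,12,13,14,15,24,25,26,27,28,29,30,31): 0⊕0⊕1⊕0⊕1⊕1⊕0⊕0⊕1⊕0⊕0⊕1⊕0⊕1⊕0⊕0 = 0
s16 (pos 16,17,18,19,20,21,22,23,24,25,26,27,28,29,30,31): 0⊕0⊕1⊕0⊕0⊕1⊕1⊕1⊕1⊕0⊕0⊕1⊕0⊕1⊕0⊕0 = 1
Syndrome s16…s1 = 10110 → error at position 22.
Flip position 22: 0101110001011000010011110010100 → 0101110001011000010010110010100

0101110001011000010010110010100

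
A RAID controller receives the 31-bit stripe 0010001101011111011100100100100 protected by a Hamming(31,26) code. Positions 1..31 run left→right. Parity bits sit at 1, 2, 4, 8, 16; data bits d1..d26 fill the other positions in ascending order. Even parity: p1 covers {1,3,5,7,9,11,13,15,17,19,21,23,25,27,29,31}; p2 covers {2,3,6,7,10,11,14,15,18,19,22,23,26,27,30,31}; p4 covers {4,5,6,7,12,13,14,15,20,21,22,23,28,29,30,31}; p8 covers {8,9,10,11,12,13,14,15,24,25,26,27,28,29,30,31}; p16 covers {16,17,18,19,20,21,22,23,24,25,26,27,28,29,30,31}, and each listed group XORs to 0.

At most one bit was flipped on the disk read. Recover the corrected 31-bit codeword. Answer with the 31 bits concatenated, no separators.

s1 (pos 1,3,5,7,9,11,13,15,17,19,21,23,25,27,29,31): 0⊕1⊕0⊕1⊕0⊕0⊕1⊕1⊕0⊕1⊕0⊕1⊕0⊕0⊕1⊕0 = 1
s2 (pos 2,3,6,7,10,11,14,15,18,19,22,23,26,27,30,31): 0⊕1⊕0⊕1⊕1⊕0⊕1⊕1⊕1⊕1⊕0⊕1⊕1⊕0⊕0⊕0 = 1
s4 (pos 4,5,6,7,12,13,14,15,20,21,22,23,28,29,30,31): 0⊕0⊕0⊕1⊕1⊕1⊕1⊕1⊕1⊕0⊕0⊕1⊕0⊕1⊕0⊕0 = 0
s8 (pos 8,9,10,11,12,13,14,15,24,25,26,27,28,29,30,31): 1⊕0⊕1⊕0⊕1⊕1⊕1⊕1⊕0⊕0⊕1⊕0⊕0⊕1⊕0⊕0 = 0
s16 (pos 16,17,18,19,20,21,22,23,24,25,26,27,28,29,30,31): 1⊕0⊕1⊕1⊕1⊕0⊕0⊕1⊕0⊕0⊕1⊕0⊕0⊕1⊕0⊕0 = 1
Syndrome s16…s1 = 10011 → error at position 19.
Flip position 19: 0010001101011111011100100100100 → 0010001101011111010100100100100

0010001101011111010100100100100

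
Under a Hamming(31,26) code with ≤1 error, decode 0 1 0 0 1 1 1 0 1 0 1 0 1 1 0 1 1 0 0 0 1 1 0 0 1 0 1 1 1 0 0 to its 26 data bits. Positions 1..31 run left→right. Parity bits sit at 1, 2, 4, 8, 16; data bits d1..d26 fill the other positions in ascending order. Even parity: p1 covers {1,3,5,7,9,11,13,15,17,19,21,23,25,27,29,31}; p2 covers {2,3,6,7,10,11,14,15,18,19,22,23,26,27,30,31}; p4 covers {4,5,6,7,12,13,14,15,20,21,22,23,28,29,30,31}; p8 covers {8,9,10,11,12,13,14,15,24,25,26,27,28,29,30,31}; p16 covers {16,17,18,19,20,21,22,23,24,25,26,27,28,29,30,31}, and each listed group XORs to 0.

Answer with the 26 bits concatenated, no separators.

s1 (pos 1,3,5,7,9,11,13,15,17,19,21,23,25,27,29,31): 0⊕0⊕1⊕1⊕1⊕1⊕1⊕0⊕1⊕0⊕1⊕0⊕1⊕1⊕1⊕0 = 0
s2 (pos 2,3,6,7,10,11,14,15,18,19,22,23,26,27,30,31): 1⊕0⊕1⊕1⊕0⊕1⊕1⊕0⊕0⊕0⊕1⊕0⊕0⊕1⊕0⊕0 = 1
s4 (pos 4,5,6,7,12,13,14,15,20,21,22,23,28,29,30,31): 0⊕1⊕1⊕1⊕0⊕1⊕1⊕0⊕0⊕1⊕1⊕0⊕1⊕1⊕0⊕0 = 1
s8 (pos 8,9,10,11,12,13,14,15,24,25,26,27,28,29,30,31): 0⊕1⊕0⊕1⊕0⊕1⊕1⊕0⊕0⊕1⊕0⊕1⊕1⊕1⊕0⊕0 = 0
s16 (pos 16,17,18,19,20,21,22,23,24,25,26,27,28,29,30,31): 1⊕1⊕0⊕0⊕0⊕1⊕1⊕0⊕0⊕1⊕0⊕1⊕1⊕1⊕0⊕0 = 0
Syndrome s16…s1 = 00110 → error at position 6.
Flip position 6: 0100111010101101100011001011100 → 0100101010101101100011001011100
Read data bits from positions 3,5,6,7,9,10,11,12,13,14,15,17,18,19,20,21,22,23,24,25,26,27,28,29,30,31: 01011010110100011001011100

01011010110100011001011100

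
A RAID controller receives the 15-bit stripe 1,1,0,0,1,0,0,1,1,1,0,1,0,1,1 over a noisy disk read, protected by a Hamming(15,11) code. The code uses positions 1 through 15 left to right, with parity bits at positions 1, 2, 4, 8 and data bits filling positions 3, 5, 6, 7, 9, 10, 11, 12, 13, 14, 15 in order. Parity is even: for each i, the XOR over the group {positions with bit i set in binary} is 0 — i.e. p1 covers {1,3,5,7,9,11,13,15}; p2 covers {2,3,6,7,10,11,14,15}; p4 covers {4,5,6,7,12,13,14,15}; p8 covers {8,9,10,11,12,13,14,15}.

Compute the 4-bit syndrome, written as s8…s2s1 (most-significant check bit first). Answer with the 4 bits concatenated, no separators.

s1 (pos 1,3,5,7,9,11,13,15): 1⊕0⊕1⊕0⊕1⊕0⊕0⊕1 = 0
s2 (pos 2,3,6,7,10,11,14,15): 1⊕0⊕0⊕0⊕1⊕0⊕1⊕1 = 0
s4 (pos 4,5,6,7,12,13,14,15): 0⊕1⊕0⊕0⊕1⊕0⊕1⊕1 = 0
s8 (pos 8,9,10,11,12,13,14,15): 1⊕1⊕1⊕0⊕1⊕0⊕1⊕1 = 0
Syndrome s8…s1 = 0000 → no error.

0000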